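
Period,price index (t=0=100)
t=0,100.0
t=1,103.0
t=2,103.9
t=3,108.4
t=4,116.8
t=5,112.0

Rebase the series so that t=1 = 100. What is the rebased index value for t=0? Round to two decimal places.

97.09

Rebased(t=0) = 100.0 / 103.0 × 100 = 97.0874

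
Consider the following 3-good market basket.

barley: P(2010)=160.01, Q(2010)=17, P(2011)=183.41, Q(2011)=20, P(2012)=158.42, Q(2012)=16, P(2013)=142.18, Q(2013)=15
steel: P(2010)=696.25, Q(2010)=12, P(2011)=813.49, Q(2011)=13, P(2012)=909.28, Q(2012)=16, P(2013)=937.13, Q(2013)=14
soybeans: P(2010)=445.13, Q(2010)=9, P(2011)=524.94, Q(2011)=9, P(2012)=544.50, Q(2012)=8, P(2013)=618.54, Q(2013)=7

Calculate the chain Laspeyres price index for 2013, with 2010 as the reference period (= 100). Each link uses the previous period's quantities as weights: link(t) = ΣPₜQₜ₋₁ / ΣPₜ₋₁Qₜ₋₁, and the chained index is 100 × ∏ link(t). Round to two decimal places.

Link 2010→2011:
ΣP(2011)Q(2010) = 183.41×17 + 813.49×12 + 524.94×9 = 3117.97 + 9761.88 + 4724.46 = 17604.31
ΣP(2010)Q(2010) = 160.01×17 + 696.25×12 + 445.13×9 = 2720.17 + 8355 + 4006.17 = 15081.34
link = 17604.31/15081.34 = 1.167291
Link 2011→2012:
ΣP(2012)Q(2011) = 158.42×20 + 909.28×13 + 544.50×9 = 3168.4 + 11820.64 + 4900.5 = 19889.54
ΣP(2011)Q(2011) = 183.41×20 + 813.49×13 + 524.94×9 = 3668.2 + 10575.37 + 4724.46 = 18968.03
link = 19889.54/18968.03 = 1.048582
Link 2012→2013:
ΣP(2013)Q(2012) = 142.18×16 + 937.13×16 + 618.54×8 = 2274.88 + 14994.08 + 4948.32 = 22217.28
ΣP(2012)Q(2012) = 158.42×16 + 909.28×16 + 544.50×8 = 2534.72 + 14548.48 + 4356 = 21439.2
link = 22217.28/21439.2 = 1.036292
Chained index = 100 × 1.167291 × 1.048582 × 1.036292 = 126.8422

126.84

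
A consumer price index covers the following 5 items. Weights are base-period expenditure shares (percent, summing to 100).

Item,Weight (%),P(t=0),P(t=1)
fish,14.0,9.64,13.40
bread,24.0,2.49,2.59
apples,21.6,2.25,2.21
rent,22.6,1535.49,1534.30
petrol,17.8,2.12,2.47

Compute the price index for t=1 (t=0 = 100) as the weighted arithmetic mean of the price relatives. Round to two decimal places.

fish: 14.0 × (13.40/9.64) = 14.0 × 1.390041 = 19.4606
bread: 24.0 × (2.59/2.49) = 24.0 × 1.040161 = 24.9639
apples: 21.6 × (2.21/2.25) = 21.6 × 0.982222 = 21.2160
rent: 22.6 × (1534.30/1535.49) = 22.6 × 0.999225 = 22.5825
petrol: 17.8 × (2.47/2.12) = 17.8 × 1.165094 = 20.7387
Index = Σ wᵢ·(p₁ᵢ/p₀ᵢ) = 19.4606 + 24.9639 + 21.2160 + 22.5825 + 20.7387 = 108.9616

108.96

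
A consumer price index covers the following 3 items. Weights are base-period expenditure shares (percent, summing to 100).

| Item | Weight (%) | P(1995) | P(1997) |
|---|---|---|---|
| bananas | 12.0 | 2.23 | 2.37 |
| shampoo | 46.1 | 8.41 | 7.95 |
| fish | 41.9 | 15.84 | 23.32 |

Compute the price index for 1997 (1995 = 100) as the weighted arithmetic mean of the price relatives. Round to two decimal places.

bananas: 12.0 × (2.37/2.23) = 12.0 × 1.062780 = 12.7534
shampoo: 46.1 × (7.95/8.41) = 46.1 × 0.945303 = 43.5785
fish: 41.9 × (23.32/15.84) = 41.9 × 1.472222 = 61.6861
Index = Σ wᵢ·(p₁ᵢ/p₀ᵢ) = 12.7534 + 43.5785 + 61.6861 = 118.0180

118.02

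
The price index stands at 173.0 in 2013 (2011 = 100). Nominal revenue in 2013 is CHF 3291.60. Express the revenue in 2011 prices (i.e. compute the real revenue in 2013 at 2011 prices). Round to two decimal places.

Real = Nominal ÷ (Index/100) = 3291.60 ÷ (173.0/100)
     = 3291.60 ÷ 1.730 = 1902.6590

1902.66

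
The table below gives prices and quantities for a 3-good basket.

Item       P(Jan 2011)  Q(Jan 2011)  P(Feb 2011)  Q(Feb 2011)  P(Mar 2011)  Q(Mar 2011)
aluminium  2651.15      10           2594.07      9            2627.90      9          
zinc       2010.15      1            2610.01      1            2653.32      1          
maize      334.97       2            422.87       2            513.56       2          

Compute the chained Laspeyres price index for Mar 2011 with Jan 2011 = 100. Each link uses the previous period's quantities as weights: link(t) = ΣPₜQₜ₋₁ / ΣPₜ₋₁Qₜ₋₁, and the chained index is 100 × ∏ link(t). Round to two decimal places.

102.69

Link Jan 2011→Feb 2011:
ΣP(Feb 2011)Q(Jan 2011) = 2594.07×10 + 2610.01×1 + 422.87×2 = 25940.7 + 2610.01 + 845.74 = 29396.45
ΣP(Jan 2011)Q(Jan 2011) = 2651.15×10 + 2010.15×1 + 334.97×2 = 26511.5 + 2010.15 + 669.94 = 29191.59
link = 29396.45/29191.59 = 1.007018
Link Feb 2011→Mar 2011:
ΣP(Mar 2011)Q(Feb 2011) = 2627.90×9 + 2653.32×1 + 513.56×2 = 23651.1 + 2653.32 + 1027.12 = 27331.54
ΣP(Feb 2011)Q(Feb 2011) = 2594.07×9 + 2610.01×1 + 422.87×2 = 23346.63 + 2610.01 + 845.74 = 26802.38
link = 27331.54/26802.38 = 1.019743
Chained index = 100 × 1.007018 × 1.019743 = 102.6899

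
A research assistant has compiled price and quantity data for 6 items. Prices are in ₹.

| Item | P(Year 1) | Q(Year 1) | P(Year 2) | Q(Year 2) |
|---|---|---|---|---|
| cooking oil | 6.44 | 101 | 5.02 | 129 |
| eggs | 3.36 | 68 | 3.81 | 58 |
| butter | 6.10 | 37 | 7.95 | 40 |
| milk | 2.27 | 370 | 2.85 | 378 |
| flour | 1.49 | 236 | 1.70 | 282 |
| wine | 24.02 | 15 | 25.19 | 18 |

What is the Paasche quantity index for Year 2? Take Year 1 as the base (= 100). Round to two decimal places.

Paasche quantity index uses current-period prices as weights.
ΣP(Year 2)·Q(Year 2) = 5.02×129 + 3.81×58 + 7.95×40 + 2.85×378 + 1.70×282 + 25.19×18 = 647.58 + 220.98 + 318 + 1077.3 + 479.4 + 453.42 = 3196.68
ΣP(Year 2)·Q(Year 1) = 5.02×101 + 3.81×68 + 7.95×37 + 2.85×370 + 1.70×236 + 25.19×15 = 507.02 + 259.08 + 294.15 + 1054.5 + 401.2 + 377.85 = 2893.8
Index = 3196.68 / 2893.8 × 100 = 110.4665

110.47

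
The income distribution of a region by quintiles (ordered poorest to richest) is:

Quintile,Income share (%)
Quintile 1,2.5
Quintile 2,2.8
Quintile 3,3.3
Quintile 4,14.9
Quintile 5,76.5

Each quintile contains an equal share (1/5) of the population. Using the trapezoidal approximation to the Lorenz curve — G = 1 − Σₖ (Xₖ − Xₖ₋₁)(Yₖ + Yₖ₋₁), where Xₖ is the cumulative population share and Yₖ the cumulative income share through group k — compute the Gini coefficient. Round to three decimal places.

0.640

Cumulative income shares Yₖ: 0.0250, 0.0530, 0.0860, 0.2350, 1.0000
Σ (Xₖ−Xₖ₋₁)(Yₖ+Yₖ₋₁) = (1/5)(0.0250+0.0000) + (1/5)(0.0530+0.0250) + (1/5)(0.0860+0.0530) + (1/5)(0.2350+0.0860) + (1/5)(1.0000+0.2350)
  = 0.0050 + 0.0156 + 0.0278 + 0.0642 + 0.2470 = 0.3596
G = 1 − 0.3596 = 0.6404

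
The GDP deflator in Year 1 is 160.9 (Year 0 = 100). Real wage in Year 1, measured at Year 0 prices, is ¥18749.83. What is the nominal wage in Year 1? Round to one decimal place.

Nominal = Real × (Index/100) = 18749.83 × (160.9/100)
        = 18749.83 × 1.609 = 30168.4765

30168.5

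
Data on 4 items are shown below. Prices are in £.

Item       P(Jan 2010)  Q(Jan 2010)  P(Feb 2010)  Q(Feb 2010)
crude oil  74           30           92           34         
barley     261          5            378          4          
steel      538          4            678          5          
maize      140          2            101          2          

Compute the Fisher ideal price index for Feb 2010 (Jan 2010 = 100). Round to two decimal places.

Laspeyres component (base-period weights):
ΣP(Feb 2010)Q(Jan 2010) = 92×30 + 378×5 + 678×4 + 101×2 = 2760 + 1890 + 2712 + 202 = 7564
ΣP(Jan 2010)Q(Jan 2010) = 74×30 + 261×5 + 538×4 + 140×2 = 2220 + 1305 + 2152 + 280 = 5957
L = 7564 / 5957 × 100 = 126.9767
Paasche component (current-period weights):
ΣP(Feb 2010)Q(Feb 2010) = 92×34 + 378×4 + 678×5 + 101×2 = 3128 + 1512 + 3390 + 202 = 8232
ΣP(Jan 2010)Q(Feb 2010) = 74×34 + 261×4 + 538×5 + 140×2 = 2516 + 1044 + 2690 + 280 = 6530
P = 8232 / 6530 × 100 = 126.0643
Fisher = √(L × P) = √(126.9767 × 126.0643) = 126.5197

126.52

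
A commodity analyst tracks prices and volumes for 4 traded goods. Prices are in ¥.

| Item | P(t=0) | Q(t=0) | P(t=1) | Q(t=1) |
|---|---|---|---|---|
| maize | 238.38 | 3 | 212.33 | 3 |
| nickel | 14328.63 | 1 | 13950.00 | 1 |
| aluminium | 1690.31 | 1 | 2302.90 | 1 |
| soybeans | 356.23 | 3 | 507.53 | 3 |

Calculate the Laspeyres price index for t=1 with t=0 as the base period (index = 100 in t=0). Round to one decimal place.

103.4

Laspeyres price index uses base-period quantities as weights.
ΣP(t=1)·Q(t=0) = 212.33×3 + 13950.00×1 + 2302.90×1 + 507.53×3 = 636.99 + 13950 + 2302.9 + 1522.59 = 18412.48
ΣP(t=0)·Q(t=0) = 238.38×3 + 14328.63×1 + 1690.31×1 + 356.23×3 = 715.14 + 14328.63 + 1690.31 + 1068.69 = 17802.77
Index = 18412.48 / 17802.77 × 100 = 103.4248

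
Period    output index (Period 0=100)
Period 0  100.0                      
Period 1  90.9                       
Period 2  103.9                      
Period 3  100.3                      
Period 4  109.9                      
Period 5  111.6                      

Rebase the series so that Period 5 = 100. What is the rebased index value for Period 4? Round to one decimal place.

98.5

Rebased(Period 4) = 109.9 / 111.6 × 100 = 98.4767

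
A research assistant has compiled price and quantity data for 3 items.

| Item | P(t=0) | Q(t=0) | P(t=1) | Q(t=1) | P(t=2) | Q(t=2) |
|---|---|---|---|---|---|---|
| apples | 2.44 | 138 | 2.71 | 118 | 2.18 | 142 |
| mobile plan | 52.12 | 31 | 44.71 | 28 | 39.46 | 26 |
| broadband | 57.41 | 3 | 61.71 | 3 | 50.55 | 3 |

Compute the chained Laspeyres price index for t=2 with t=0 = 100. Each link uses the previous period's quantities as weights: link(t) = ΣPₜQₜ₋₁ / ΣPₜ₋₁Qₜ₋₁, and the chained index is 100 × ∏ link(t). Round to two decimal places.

78.89

Link t=0→t=1:
ΣP(t=1)Q(t=0) = 2.71×138 + 44.71×31 + 61.71×3 = 373.98 + 1386.01 + 185.13 = 1945.12
ΣP(t=0)Q(t=0) = 2.44×138 + 52.12×31 + 57.41×3 = 336.72 + 1615.72 + 172.23 = 2124.67
link = 1945.12/2124.67 = 0.915493
Link t=1→t=2:
ΣP(t=2)Q(t=1) = 2.18×118 + 39.46×28 + 50.55×3 = 257.24 + 1104.88 + 151.65 = 1513.77
ΣP(t=1)Q(t=1) = 2.71×118 + 44.71×28 + 61.71×3 = 319.78 + 1251.88 + 185.13 = 1756.79
link = 1513.77/1756.79 = 0.861668
Chained index = 100 × 0.915493 × 0.861668 = 78.8851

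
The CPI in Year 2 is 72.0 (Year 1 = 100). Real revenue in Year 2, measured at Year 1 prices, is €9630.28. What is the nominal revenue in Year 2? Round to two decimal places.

Nominal = Real × (Index/100) = 9630.28 × (72.0/100)
        = 9630.28 × 0.720 = 6933.8016

6933.80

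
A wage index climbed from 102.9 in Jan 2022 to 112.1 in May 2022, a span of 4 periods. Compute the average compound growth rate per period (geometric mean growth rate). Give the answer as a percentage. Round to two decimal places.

Growth factor = (112.1/102.9)^(1/4) = (1.089407)^(1/4) = 1.021639
Growth rate = 1.021639 − 1 = 0.021639 = 2.1639%

2.16%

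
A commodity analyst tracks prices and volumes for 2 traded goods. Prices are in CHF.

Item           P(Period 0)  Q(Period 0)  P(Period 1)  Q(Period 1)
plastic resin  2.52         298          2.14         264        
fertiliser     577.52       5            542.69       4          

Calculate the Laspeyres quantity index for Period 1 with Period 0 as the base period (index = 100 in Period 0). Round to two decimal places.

Laspeyres quantity index uses base-period prices as weights.
ΣP(Period 0)·Q(Period 1) = 2.52×264 + 577.52×4 = 665.28 + 2310.08 = 2975.36
ΣP(Period 0)·Q(Period 0) = 2.52×298 + 577.52×5 = 750.96 + 2887.6 = 3638.56
Index = 2975.36 / 3638.56 × 100 = 81.7730

81.77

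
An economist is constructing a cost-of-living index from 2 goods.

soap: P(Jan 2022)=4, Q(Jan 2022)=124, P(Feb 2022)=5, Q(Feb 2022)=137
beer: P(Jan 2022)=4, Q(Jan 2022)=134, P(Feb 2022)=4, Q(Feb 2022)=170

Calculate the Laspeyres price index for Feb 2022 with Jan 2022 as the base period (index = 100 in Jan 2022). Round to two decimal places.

112.02

Laspeyres price index uses base-period quantities as weights.
ΣP(Feb 2022)·Q(Jan 2022) = 5×124 + 4×134 = 620 + 536 = 1156
ΣP(Jan 2022)·Q(Jan 2022) = 4×124 + 4×134 = 496 + 536 = 1032
Index = 1156 / 1032 × 100 = 112.0155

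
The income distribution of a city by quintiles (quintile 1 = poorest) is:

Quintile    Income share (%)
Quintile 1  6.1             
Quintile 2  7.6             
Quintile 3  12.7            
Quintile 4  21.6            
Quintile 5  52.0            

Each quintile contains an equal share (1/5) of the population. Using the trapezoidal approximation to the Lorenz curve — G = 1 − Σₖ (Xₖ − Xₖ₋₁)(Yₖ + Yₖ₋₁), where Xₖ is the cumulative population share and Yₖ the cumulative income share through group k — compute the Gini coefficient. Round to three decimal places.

Cumulative income shares Yₖ: 0.0610, 0.1370, 0.2640, 0.4800, 1.0000
Σ (Xₖ−Xₖ₋₁)(Yₖ+Yₖ₋₁) = (1/5)(0.0610+0.0000) + (1/5)(0.1370+0.0610) + (1/5)(0.2640+0.1370) + (1/5)(0.4800+0.2640) + (1/5)(1.0000+0.4800)
  = 0.0122 + 0.0396 + 0.0802 + 0.1488 + 0.2960 = 0.5768
G = 1 − 0.5768 = 0.4232

0.423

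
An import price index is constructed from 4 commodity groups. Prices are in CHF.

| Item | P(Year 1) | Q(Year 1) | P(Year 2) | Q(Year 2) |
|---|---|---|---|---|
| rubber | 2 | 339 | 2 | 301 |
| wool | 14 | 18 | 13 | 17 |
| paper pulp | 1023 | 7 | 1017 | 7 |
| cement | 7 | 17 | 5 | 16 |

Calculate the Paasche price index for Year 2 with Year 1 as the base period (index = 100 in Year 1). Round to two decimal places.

Paasche price index uses current-period quantities as weights.
ΣP(Year 2)·Q(Year 2) = 2×301 + 13×17 + 1017×7 + 5×16 = 602 + 221 + 7119 + 80 = 8022
ΣP(Year 1)·Q(Year 2) = 2×301 + 14×17 + 1023×7 + 7×16 = 602 + 238 + 7161 + 112 = 8113
Index = 8022 / 8113 × 100 = 98.8783

98.88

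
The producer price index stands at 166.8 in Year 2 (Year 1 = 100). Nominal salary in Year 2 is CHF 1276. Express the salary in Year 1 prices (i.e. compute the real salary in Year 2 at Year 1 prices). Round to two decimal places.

Real = Nominal ÷ (Index/100) = 1276 ÷ (166.8/100)
     = 1276 ÷ 1.668 = 764.9880

764.99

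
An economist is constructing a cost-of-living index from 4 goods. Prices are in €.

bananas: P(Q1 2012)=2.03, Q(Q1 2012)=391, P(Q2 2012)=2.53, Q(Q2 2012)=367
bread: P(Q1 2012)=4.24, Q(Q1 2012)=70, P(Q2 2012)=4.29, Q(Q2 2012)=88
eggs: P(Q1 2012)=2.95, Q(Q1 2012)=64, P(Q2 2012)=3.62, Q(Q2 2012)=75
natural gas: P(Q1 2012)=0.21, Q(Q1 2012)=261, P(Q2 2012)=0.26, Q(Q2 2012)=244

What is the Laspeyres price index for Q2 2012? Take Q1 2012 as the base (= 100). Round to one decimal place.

Laspeyres price index uses base-period quantities as weights.
ΣP(Q2 2012)·Q(Q1 2012) = 2.53×391 + 4.29×70 + 3.62×64 + 0.26×261 = 989.23 + 300.3 + 231.68 + 67.86 = 1589.07
ΣP(Q1 2012)·Q(Q1 2012) = 2.03×391 + 4.24×70 + 2.95×64 + 0.21×261 = 793.73 + 296.8 + 188.8 + 54.81 = 1334.14
Index = 1589.07 / 1334.14 × 100 = 119.1082

119.1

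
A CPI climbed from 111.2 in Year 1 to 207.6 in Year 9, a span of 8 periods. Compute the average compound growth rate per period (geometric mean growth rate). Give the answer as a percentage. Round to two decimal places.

Growth factor = (207.6/111.2)^(1/8) = (1.866906)^(1/8) = 1.081161
Growth rate = 1.081161 − 1 = 0.081161 = 8.1161%

8.12%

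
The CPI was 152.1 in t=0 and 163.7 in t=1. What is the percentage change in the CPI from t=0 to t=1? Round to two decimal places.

7.63%

Change = (163.7 − 152.1) / 152.1 × 100
       = 11.6 / 152.1 × 100 = 7.6266%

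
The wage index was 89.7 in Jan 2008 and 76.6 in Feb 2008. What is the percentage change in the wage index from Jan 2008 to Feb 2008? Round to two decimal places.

Change = (76.6 − 89.7) / 89.7 × 100
       = -13.1 / 89.7 × 100 = -14.6042%

-14.60%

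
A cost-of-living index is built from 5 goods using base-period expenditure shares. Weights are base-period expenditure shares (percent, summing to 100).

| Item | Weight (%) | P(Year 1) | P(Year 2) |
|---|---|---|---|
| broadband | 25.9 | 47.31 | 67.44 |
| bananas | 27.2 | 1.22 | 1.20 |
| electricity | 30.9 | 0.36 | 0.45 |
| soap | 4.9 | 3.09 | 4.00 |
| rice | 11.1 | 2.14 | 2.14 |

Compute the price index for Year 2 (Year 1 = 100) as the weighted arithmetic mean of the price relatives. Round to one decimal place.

119.7

broadband: 25.9 × (67.44/47.31) = 25.9 × 1.425491 = 36.9202
bananas: 27.2 × (1.20/1.22) = 27.2 × 0.983607 = 26.7541
electricity: 30.9 × (0.45/0.36) = 30.9 × 1.250000 = 38.6250
soap: 4.9 × (4.00/3.09) = 4.9 × 1.294498 = 6.3430
rice: 11.1 × (2.14/2.14) = 11.1 × 1.000000 = 11.1000
Index = Σ wᵢ·(p₁ᵢ/p₀ᵢ) = 36.9202 + 26.7541 + 38.6250 + 6.3430 + 11.1000 = 119.7424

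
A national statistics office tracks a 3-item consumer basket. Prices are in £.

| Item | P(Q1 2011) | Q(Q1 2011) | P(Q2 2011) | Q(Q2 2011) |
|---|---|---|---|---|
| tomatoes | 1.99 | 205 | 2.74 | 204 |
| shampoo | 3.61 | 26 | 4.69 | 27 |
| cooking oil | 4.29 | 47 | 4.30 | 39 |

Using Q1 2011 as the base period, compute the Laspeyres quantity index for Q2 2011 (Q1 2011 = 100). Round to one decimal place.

95.4

Laspeyres quantity index uses base-period prices as weights.
ΣP(Q1 2011)·Q(Q2 2011) = 1.99×204 + 3.61×27 + 4.29×39 = 405.96 + 97.47 + 167.31 = 670.74
ΣP(Q1 2011)·Q(Q1 2011) = 1.99×205 + 3.61×26 + 4.29×47 = 407.95 + 93.86 + 201.63 = 703.44
Index = 670.74 / 703.44 × 100 = 95.3514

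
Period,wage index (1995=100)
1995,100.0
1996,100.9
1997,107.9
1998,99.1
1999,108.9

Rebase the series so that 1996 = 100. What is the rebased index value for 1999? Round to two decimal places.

107.93

Rebased(1999) = 108.9 / 100.9 × 100 = 107.9286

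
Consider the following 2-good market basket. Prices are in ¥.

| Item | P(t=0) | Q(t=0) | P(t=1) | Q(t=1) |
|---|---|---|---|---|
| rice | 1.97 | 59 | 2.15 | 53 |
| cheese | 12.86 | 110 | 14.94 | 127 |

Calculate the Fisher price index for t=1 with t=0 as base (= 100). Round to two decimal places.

115.70

Laspeyres component (base-period weights):
ΣP(t=1)Q(t=0) = 2.15×59 + 14.94×110 = 126.85 + 1643.4 = 1770.25
ΣP(t=0)Q(t=0) = 1.97×59 + 12.86×110 = 116.23 + 1414.6 = 1530.83
L = 1770.25 / 1530.83 × 100 = 115.6399
Paasche component (current-period weights):
ΣP(t=1)Q(t=1) = 2.15×53 + 14.94×127 = 113.95 + 1897.38 = 2011.33
ΣP(t=0)Q(t=1) = 1.97×53 + 12.86×127 = 104.41 + 1633.22 = 1737.63
P = 2011.33 / 1737.63 × 100 = 115.7513
Fisher = √(L × P) = √(115.6399 × 115.7513) = 115.6956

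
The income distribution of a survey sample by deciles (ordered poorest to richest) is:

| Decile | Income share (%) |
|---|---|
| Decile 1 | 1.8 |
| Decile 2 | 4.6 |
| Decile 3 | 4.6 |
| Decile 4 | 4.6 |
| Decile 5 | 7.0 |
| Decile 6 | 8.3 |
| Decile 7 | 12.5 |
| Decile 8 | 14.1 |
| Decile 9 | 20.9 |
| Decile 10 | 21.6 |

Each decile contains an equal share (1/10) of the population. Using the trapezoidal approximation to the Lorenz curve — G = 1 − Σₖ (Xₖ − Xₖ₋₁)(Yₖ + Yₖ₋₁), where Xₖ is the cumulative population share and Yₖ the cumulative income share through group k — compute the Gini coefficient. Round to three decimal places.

0.365

Cumulative income shares Yₖ: 0.0180, 0.0640, 0.1100, 0.1560, 0.2260, 0.3090, 0.4340, 0.5750, 0.7840, 1.0000
Σ (Xₖ−Xₖ₋₁)(Yₖ+Yₖ₋₁) = (1/10)(0.0180+0.0000) + (1/10)(0.0640+0.0180) + (1/10)(0.1100+0.0640) + (1/10)(0.1560+0.1100) + (1/10)(0.2260+0.1560) + (1/10)(0.3090+0.2260) + (1/10)(0.4340+0.3090) + (1/10)(0.5750+0.4340) + (1/10)(0.7840+0.5750) + (1/10)(1.0000+0.7840)
  = 0.0018 + 0.0082 + 0.0174 + 0.0266 + 0.0382 + 0.0535 + 0.0743 + 0.1009 + 0.1359 + 0.1784 = 0.6352
G = 1 − 0.6352 = 0.3648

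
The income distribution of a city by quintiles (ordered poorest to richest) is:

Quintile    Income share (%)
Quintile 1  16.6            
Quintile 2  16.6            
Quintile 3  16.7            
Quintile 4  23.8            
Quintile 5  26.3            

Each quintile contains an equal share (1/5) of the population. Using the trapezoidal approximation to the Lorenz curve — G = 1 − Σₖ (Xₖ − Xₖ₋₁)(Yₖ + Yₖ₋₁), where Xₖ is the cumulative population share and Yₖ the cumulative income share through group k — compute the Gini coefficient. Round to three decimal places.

0.106

Cumulative income shares Yₖ: 0.1660, 0.3320, 0.4990, 0.7370, 1.0000
Σ (Xₖ−Xₖ₋₁)(Yₖ+Yₖ₋₁) = (1/5)(0.1660+0.0000) + (1/5)(0.3320+0.1660) + (1/5)(0.4990+0.3320) + (1/5)(0.7370+0.4990) + (1/5)(1.0000+0.7370)
  = 0.0332 + 0.0996 + 0.1662 + 0.2472 + 0.3474 = 0.8936
G = 1 − 0.8936 = 0.1064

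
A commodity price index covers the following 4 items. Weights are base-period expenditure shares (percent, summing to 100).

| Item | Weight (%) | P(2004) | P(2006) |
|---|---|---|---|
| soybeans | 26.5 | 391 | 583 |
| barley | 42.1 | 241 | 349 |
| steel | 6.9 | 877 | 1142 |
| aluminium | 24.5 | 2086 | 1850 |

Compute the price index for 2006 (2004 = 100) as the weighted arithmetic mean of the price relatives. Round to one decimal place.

soybeans: 26.5 × (583/391) = 26.5 × 1.491049 = 39.5128
barley: 42.1 × (349/241) = 42.1 × 1.448133 = 60.9664
steel: 6.9 × (1142/877) = 6.9 × 1.302166 = 8.9849
aluminium: 24.5 × (1850/2086) = 24.5 × 0.886865 = 21.7282
Index = Σ wᵢ·(p₁ᵢ/p₀ᵢ) = 39.5128 + 60.9664 + 8.9849 + 21.7282 = 131.1923

131.2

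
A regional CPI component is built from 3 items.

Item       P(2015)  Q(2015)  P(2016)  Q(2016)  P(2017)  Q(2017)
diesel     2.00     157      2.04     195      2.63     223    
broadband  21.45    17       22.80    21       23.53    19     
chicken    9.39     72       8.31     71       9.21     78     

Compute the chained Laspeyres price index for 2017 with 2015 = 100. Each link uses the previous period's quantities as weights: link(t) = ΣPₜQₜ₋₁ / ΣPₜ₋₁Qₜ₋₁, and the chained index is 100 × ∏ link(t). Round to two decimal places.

109.19

Link 2015→2016:
ΣP(2016)Q(2015) = 2.04×157 + 22.80×17 + 8.31×72 = 320.28 + 387.6 + 598.32 = 1306.2
ΣP(2015)Q(2015) = 2.00×157 + 21.45×17 + 9.39×72 = 314 + 364.65 + 676.08 = 1354.73
link = 1306.2/1354.73 = 0.964177
Link 2016→2017:
ΣP(2017)Q(2016) = 2.63×195 + 23.53×21 + 9.21×71 = 512.85 + 494.13 + 653.91 = 1660.89
ΣP(2016)Q(2016) = 2.04×195 + 22.80×21 + 8.31×71 = 397.8 + 478.8 + 590.01 = 1466.61
link = 1660.89/1466.61 = 1.132469
Chained index = 100 × 0.964177 × 1.132469 = 109.1901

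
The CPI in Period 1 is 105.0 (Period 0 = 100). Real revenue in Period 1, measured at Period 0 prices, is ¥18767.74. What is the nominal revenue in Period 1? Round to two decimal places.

Nominal = Real × (Index/100) = 18767.74 × (105.0/100)
        = 18767.74 × 1.050 = 19706.1270

19706.13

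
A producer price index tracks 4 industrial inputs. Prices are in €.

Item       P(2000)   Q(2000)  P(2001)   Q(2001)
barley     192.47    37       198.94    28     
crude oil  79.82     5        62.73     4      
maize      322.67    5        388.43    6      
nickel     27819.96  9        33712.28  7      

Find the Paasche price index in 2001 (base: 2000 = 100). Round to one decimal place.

Paasche price index uses current-period quantities as weights.
ΣP(2001)·Q(2001) = 198.94×28 + 62.73×4 + 388.43×6 + 33712.28×7 = 5570.32 + 250.92 + 2330.58 + 235985.96 = 244137.78
ΣP(2000)·Q(2001) = 192.47×28 + 79.82×4 + 322.67×6 + 27819.96×7 = 5389.16 + 319.28 + 1936.02 + 194739.72 = 202384.18
Index = 244137.78 / 202384.18 × 100 = 120.6309

120.6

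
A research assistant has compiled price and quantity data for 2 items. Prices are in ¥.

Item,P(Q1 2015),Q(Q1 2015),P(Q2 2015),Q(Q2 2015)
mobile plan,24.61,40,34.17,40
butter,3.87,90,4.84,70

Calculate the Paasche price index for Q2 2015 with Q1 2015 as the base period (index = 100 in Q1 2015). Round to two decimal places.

135.87

Paasche price index uses current-period quantities as weights.
ΣP(Q2 2015)·Q(Q2 2015) = 34.17×40 + 4.84×70 = 1366.8 + 338.8 = 1705.6
ΣP(Q1 2015)·Q(Q2 2015) = 24.61×40 + 3.87×70 = 984.4 + 270.9 = 1255.3
Index = 1705.6 / 1255.3 × 100 = 135.8719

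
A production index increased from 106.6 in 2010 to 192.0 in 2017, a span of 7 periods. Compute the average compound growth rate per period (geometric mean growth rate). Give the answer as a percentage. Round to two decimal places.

Growth factor = (192.0/106.6)^(1/7) = (1.801126)^(1/7) = 1.087693
Growth rate = 1.087693 − 1 = 0.087693 = 8.7693%

8.77%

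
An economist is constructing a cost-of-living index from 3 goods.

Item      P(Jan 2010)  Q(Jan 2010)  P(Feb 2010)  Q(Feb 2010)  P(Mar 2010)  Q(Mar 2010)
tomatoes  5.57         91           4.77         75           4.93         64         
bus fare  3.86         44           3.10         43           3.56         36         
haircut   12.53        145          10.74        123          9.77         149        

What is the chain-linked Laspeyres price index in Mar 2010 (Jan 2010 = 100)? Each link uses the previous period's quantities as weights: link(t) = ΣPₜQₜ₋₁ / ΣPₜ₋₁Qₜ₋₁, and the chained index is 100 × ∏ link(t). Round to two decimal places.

81.21

Link Jan 2010→Feb 2010:
ΣP(Feb 2010)Q(Jan 2010) = 4.77×91 + 3.10×44 + 10.74×145 = 434.07 + 136.4 + 1557.3 = 2127.77
ΣP(Jan 2010)Q(Jan 2010) = 5.57×91 + 3.86×44 + 12.53×145 = 506.87 + 169.84 + 1816.85 = 2493.56
link = 2127.77/2493.56 = 0.853306
Link Feb 2010→Mar 2010:
ΣP(Mar 2010)Q(Feb 2010) = 4.93×75 + 3.56×43 + 9.77×123 = 369.75 + 153.08 + 1201.71 = 1724.54
ΣP(Feb 2010)Q(Feb 2010) = 4.77×75 + 3.10×43 + 10.74×123 = 357.75 + 133.3 + 1321.02 = 1812.07
link = 1724.54/1812.07 = 0.951696
Chained index = 100 × 0.853306 × 0.951696 = 81.2088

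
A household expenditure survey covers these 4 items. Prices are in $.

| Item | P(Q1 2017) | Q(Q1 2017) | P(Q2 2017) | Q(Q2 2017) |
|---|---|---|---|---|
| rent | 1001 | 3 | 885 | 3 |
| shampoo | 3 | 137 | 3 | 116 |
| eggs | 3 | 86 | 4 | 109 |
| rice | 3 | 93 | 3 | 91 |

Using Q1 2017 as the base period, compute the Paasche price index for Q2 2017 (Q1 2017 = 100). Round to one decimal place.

Paasche price index uses current-period quantities as weights.
ΣP(Q2 2017)·Q(Q2 2017) = 885×3 + 3×116 + 4×109 + 3×91 = 2655 + 348 + 436 + 273 = 3712
ΣP(Q1 2017)·Q(Q2 2017) = 1001×3 + 3×116 + 3×109 + 3×91 = 3003 + 348 + 327 + 273 = 3951
Index = 3712 / 3951 × 100 = 93.9509

94.0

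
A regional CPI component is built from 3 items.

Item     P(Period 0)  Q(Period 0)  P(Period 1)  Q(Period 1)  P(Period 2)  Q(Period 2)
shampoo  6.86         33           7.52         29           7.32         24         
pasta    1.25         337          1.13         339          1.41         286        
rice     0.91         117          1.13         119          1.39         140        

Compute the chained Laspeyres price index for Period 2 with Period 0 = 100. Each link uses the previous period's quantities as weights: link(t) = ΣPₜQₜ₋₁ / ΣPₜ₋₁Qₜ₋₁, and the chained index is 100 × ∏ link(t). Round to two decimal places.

Link Period 0→Period 1:
ΣP(Period 1)Q(Period 0) = 7.52×33 + 1.13×337 + 1.13×117 = 248.16 + 380.81 + 132.21 = 761.18
ΣP(Period 0)Q(Period 0) = 6.86×33 + 1.25×337 + 0.91×117 = 226.38 + 421.25 + 106.47 = 754.1
link = 761.18/754.1 = 1.009389
Link Period 1→Period 2:
ΣP(Period 2)Q(Period 1) = 7.32×29 + 1.41×339 + 1.39×119 = 212.28 + 477.99 + 165.41 = 855.68
ΣP(Period 1)Q(Period 1) = 7.52×29 + 1.13×339 + 1.13×119 = 218.08 + 383.07 + 134.47 = 735.62
link = 855.68/735.62 = 1.163209
Chained index = 100 × 1.009389 × 1.163209 = 117.4130

117.41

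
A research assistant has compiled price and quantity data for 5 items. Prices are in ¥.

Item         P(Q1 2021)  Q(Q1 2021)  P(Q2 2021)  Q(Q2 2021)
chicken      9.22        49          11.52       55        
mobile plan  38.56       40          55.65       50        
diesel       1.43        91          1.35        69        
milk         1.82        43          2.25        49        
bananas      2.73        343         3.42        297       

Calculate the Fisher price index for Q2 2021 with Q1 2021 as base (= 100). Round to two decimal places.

134.12

Laspeyres component (base-period weights):
ΣP(Q2 2021)Q(Q1 2021) = 11.52×49 + 55.65×40 + 1.35×91 + 2.25×43 + 3.42×343 = 564.48 + 2226 + 122.85 + 96.75 + 1173.06 = 4183.14
ΣP(Q1 2021)Q(Q1 2021) = 9.22×49 + 38.56×40 + 1.43×91 + 1.82×43 + 2.73×343 = 451.78 + 1542.4 + 130.13 + 78.26 + 936.39 = 3138.96
L = 4183.14 / 3138.96 × 100 = 133.2652
Paasche component (current-period weights):
ΣP(Q2 2021)Q(Q2 2021) = 11.52×55 + 55.65×50 + 1.35×69 + 2.25×49 + 3.42×297 = 633.6 + 2782.5 + 93.15 + 110.25 + 1015.74 = 4635.24
ΣP(Q1 2021)Q(Q2 2021) = 9.22×55 + 38.56×50 + 1.43×69 + 1.82×49 + 2.73×297 = 507.1 + 1928 + 98.67 + 89.18 + 810.81 = 3433.76
P = 4635.24 / 3433.76 × 100 = 134.9902
Fisher = √(L × P) = √(133.2652 × 134.9902) = 134.1249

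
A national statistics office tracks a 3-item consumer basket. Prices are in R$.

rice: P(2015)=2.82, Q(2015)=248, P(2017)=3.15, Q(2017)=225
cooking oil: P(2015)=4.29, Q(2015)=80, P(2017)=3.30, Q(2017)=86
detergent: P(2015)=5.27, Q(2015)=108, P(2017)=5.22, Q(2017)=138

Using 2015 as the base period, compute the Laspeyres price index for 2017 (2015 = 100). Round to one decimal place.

99.8

Laspeyres price index uses base-period quantities as weights.
ΣP(2017)·Q(2015) = 3.15×248 + 3.30×80 + 5.22×108 = 781.2 + 264 + 563.76 = 1608.96
ΣP(2015)·Q(2015) = 2.82×248 + 4.29×80 + 5.27×108 = 699.36 + 343.2 + 569.16 = 1611.72
Index = 1608.96 / 1611.72 × 100 = 99.8288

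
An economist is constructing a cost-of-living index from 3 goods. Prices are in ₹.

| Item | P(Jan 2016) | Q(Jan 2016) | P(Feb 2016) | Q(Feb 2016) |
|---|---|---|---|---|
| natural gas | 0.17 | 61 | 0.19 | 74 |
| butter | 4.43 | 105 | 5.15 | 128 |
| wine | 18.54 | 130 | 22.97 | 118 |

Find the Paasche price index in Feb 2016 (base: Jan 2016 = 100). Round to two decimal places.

122.27

Paasche price index uses current-period quantities as weights.
ΣP(Feb 2016)·Q(Feb 2016) = 0.19×74 + 5.15×128 + 22.97×118 = 14.06 + 659.2 + 2710.46 = 3383.72
ΣP(Jan 2016)·Q(Feb 2016) = 0.17×74 + 4.43×128 + 18.54×118 = 12.58 + 567.04 + 2187.72 = 2767.34
Index = 3383.72 / 2767.34 × 100 = 122.2734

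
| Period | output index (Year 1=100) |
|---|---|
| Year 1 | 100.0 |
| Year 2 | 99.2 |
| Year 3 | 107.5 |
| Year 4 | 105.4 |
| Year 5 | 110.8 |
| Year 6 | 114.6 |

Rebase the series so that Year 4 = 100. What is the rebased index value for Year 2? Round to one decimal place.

Rebased(Year 2) = 99.2 / 105.4 × 100 = 94.1176

94.1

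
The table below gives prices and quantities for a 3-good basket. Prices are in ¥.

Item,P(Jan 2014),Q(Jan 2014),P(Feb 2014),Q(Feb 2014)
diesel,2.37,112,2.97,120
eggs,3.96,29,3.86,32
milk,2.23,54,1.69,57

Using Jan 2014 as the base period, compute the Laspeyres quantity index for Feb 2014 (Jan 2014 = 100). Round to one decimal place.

Laspeyres quantity index uses base-period prices as weights.
ΣP(Jan 2014)·Q(Feb 2014) = 2.37×120 + 3.96×32 + 2.23×57 = 284.4 + 126.72 + 127.11 = 538.23
ΣP(Jan 2014)·Q(Jan 2014) = 2.37×112 + 3.96×29 + 2.23×54 = 265.44 + 114.84 + 120.42 = 500.7
Index = 538.23 / 500.7 × 100 = 107.4955

107.5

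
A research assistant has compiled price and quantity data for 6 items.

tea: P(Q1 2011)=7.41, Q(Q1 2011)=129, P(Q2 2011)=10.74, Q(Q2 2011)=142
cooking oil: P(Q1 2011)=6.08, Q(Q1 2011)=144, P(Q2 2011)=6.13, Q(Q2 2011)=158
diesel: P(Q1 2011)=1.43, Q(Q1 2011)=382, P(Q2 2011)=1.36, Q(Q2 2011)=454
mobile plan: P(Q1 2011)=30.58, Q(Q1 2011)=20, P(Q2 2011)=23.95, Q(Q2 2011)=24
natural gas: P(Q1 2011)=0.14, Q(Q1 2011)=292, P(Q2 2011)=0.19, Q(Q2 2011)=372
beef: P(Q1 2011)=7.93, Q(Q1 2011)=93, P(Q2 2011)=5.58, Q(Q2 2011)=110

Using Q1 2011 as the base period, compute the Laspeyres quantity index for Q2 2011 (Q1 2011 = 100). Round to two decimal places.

Laspeyres quantity index uses base-period prices as weights.
ΣP(Q1 2011)·Q(Q2 2011) = 7.41×142 + 6.08×158 + 1.43×454 + 30.58×24 + 0.14×372 + 7.93×110 = 1052.22 + 960.64 + 649.22 + 733.92 + 52.08 + 872.3 = 4320.38
ΣP(Q1 2011)·Q(Q1 2011) = 7.41×129 + 6.08×144 + 1.43×382 + 30.58×20 + 0.14×292 + 7.93×93 = 955.89 + 875.52 + 546.26 + 611.6 + 40.88 + 737.49 = 3767.64
Index = 4320.38 / 3767.64 × 100 = 114.6707

114.67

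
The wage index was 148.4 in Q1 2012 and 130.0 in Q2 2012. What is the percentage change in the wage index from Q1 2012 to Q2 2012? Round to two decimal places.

Change = (130.0 − 148.4) / 148.4 × 100
       = -18.4 / 148.4 × 100 = -12.3989%

-12.40%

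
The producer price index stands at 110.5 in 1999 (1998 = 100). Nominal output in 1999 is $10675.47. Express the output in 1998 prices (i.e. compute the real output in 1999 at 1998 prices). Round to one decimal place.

Real = Nominal ÷ (Index/100) = 10675.47 ÷ (110.5/100)
     = 10675.47 ÷ 1.105 = 9661.0588

9661.1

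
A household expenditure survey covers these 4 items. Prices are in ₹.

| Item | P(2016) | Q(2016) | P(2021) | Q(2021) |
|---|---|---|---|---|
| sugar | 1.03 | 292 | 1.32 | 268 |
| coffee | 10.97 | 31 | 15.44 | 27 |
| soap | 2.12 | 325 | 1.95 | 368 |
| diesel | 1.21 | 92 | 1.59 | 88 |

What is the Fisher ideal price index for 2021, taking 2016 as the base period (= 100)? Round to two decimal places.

Laspeyres component (base-period weights):
ΣP(2021)Q(2016) = 1.32×292 + 15.44×31 + 1.95×325 + 1.59×92 = 385.44 + 478.64 + 633.75 + 146.28 = 1644.11
ΣP(2016)Q(2016) = 1.03×292 + 10.97×31 + 2.12×325 + 1.21×92 = 300.76 + 340.07 + 689 + 111.32 = 1441.15
L = 1644.11 / 1441.15 × 100 = 114.0832
Paasche component (current-period weights):
ΣP(2021)Q(2021) = 1.32×268 + 15.44×27 + 1.95×368 + 1.59×88 = 353.76 + 416.88 + 717.6 + 139.92 = 1628.16
ΣP(2016)Q(2021) = 1.03×268 + 10.97×27 + 2.12×368 + 1.21×88 = 276.04 + 296.19 + 780.16 + 106.48 = 1458.87
P = 1628.16 / 1458.87 × 100 = 111.6042
Fisher = √(L × P) = √(114.0832 × 111.6042) = 112.8369

112.84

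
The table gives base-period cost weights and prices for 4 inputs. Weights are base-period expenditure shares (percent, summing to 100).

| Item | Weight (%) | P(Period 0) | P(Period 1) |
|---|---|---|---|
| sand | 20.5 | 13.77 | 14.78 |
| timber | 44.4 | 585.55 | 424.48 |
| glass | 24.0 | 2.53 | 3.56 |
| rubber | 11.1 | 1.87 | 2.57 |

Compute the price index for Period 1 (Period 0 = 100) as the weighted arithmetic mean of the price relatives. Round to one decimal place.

103.2

sand: 20.5 × (14.78/13.77) = 20.5 × 1.073348 = 22.0036
timber: 44.4 × (424.48/585.55) = 44.4 × 0.724925 = 32.1867
glass: 24.0 × (3.56/2.53) = 24.0 × 1.407115 = 33.7708
rubber: 11.1 × (2.57/1.87) = 11.1 × 1.374332 = 15.2551
Index = Σ wᵢ·(p₁ᵢ/p₀ᵢ) = 22.0036 + 32.1867 + 33.7708 + 15.2551 = 103.2161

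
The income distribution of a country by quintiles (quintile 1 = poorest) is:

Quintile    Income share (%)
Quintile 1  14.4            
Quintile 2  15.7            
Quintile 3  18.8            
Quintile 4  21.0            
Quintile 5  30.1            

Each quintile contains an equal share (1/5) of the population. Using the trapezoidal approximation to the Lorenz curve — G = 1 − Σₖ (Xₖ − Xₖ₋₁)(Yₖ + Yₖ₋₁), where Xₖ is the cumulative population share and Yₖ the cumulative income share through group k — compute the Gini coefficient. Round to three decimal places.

Cumulative income shares Yₖ: 0.1440, 0.3010, 0.4890, 0.6990, 1.0000
Σ (Xₖ−Xₖ₋₁)(Yₖ+Yₖ₋₁) = (1/5)(0.1440+0.0000) + (1/5)(0.3010+0.1440) + (1/5)(0.4890+0.3010) + (1/5)(0.6990+0.4890) + (1/5)(1.0000+0.6990)
  = 0.0288 + 0.0890 + 0.1580 + 0.2376 + 0.3398 = 0.8532
G = 1 − 0.8532 = 0.1468

0.147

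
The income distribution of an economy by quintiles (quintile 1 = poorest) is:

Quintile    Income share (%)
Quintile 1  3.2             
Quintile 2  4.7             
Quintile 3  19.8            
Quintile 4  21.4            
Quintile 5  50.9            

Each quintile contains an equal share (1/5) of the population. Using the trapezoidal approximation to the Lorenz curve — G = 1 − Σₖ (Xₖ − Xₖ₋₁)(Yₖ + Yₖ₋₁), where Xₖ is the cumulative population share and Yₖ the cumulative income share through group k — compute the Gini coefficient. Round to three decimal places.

0.448

Cumulative income shares Yₖ: 0.0320, 0.0790, 0.2770, 0.4910, 1.0000
Σ (Xₖ−Xₖ₋₁)(Yₖ+Yₖ₋₁) = (1/5)(0.0320+0.0000) + (1/5)(0.0790+0.0320) + (1/5)(0.2770+0.0790) + (1/5)(0.4910+0.2770) + (1/5)(1.0000+0.4910)
  = 0.0064 + 0.0222 + 0.0712 + 0.1536 + 0.2982 = 0.5516
G = 1 − 0.5516 = 0.4484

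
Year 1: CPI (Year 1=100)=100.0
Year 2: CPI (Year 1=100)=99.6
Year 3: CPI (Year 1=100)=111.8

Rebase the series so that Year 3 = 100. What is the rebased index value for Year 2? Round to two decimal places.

89.09

Rebased(Year 2) = 99.6 / 111.8 × 100 = 89.0877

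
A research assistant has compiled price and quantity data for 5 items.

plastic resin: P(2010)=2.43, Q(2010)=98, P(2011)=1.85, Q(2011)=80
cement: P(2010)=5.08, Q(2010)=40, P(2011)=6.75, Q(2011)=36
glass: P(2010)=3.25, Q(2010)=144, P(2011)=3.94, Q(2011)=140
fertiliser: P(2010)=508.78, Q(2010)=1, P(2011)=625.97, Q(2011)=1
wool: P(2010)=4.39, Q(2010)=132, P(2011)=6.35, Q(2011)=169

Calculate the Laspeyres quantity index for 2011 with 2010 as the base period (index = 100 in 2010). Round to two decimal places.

Laspeyres quantity index uses base-period prices as weights.
ΣP(2010)·Q(2011) = 2.43×80 + 5.08×36 + 3.25×140 + 508.78×1 + 4.39×169 = 194.4 + 182.88 + 455 + 508.78 + 741.91 = 2082.97
ΣP(2010)·Q(2010) = 2.43×98 + 5.08×40 + 3.25×144 + 508.78×1 + 4.39×132 = 238.14 + 203.2 + 468 + 508.78 + 579.48 = 1997.6
Index = 2082.97 / 1997.6 × 100 = 104.2736

104.27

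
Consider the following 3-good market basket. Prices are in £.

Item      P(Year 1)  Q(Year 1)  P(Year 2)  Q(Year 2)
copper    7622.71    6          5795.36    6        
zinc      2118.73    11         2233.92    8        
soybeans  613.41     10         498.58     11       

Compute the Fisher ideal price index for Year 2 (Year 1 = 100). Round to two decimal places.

Laspeyres component (base-period weights):
ΣP(Year 2)Q(Year 1) = 5795.36×6 + 2233.92×11 + 498.58×10 = 34772.16 + 24573.12 + 4985.8 = 64331.08
ΣP(Year 1)Q(Year 1) = 7622.71×6 + 2118.73×11 + 613.41×10 = 45736.26 + 23306.03 + 6134.1 = 75176.39
L = 64331.08 / 75176.39 × 100 = 85.5735
Paasche component (current-period weights):
ΣP(Year 2)Q(Year 2) = 5795.36×6 + 2233.92×8 + 498.58×11 = 34772.16 + 17871.36 + 5484.38 = 58127.9
ΣP(Year 1)Q(Year 2) = 7622.71×6 + 2118.73×8 + 613.41×11 = 45736.26 + 16949.84 + 6747.51 = 69433.61
P = 58127.9 / 69433.61 × 100 = 83.7172
Fisher = √(L × P) = √(85.5735 × 83.7172) = 84.6403

84.64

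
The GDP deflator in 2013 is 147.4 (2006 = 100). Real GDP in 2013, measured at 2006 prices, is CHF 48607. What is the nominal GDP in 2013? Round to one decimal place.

71646.7

Nominal = Real × (Index/100) = 48607 × (147.4/100)
        = 48607 × 1.474 = 71646.7180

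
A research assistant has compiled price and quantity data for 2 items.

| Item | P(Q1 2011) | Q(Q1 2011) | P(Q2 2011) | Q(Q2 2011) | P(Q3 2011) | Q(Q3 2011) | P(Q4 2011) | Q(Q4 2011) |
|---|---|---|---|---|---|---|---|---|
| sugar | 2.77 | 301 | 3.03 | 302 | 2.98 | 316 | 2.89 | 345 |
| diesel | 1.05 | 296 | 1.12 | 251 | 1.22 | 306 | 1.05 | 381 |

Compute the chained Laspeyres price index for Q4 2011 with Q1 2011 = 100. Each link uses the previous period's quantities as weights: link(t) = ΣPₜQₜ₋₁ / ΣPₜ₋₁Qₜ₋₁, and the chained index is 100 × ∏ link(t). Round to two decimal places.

102.85

Link Q1 2011→Q2 2011:
ΣP(Q2 2011)Q(Q1 2011) = 3.03×301 + 1.12×296 = 912.03 + 331.52 = 1243.55
ΣP(Q1 2011)Q(Q1 2011) = 2.77×301 + 1.05×296 = 833.77 + 310.8 = 1144.57
link = 1243.55/1144.57 = 1.086478
Link Q2 2011→Q3 2011:
ΣP(Q3 2011)Q(Q2 2011) = 2.98×302 + 1.22×251 = 899.96 + 306.22 = 1206.18
ΣP(Q2 2011)Q(Q2 2011) = 3.03×302 + 1.12×251 = 915.06 + 281.12 = 1196.18
link = 1206.18/1196.18 = 1.008360
Link Q3 2011→Q4 2011:
ΣP(Q4 2011)Q(Q3 2011) = 2.89×316 + 1.05×306 = 913.24 + 321.3 = 1234.54
ΣP(Q3 2011)Q(Q3 2011) = 2.98×316 + 1.22×306 = 941.68 + 373.32 = 1315
link = 1234.54/1315 = 0.938814
Chained index = 100 × 1.086478 × 1.008360 × 0.938814 = 102.8527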